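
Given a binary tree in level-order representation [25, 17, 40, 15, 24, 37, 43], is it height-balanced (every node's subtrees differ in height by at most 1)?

Tree (level-order array): [25, 17, 40, 15, 24, 37, 43]
Definition: a tree is height-balanced if, at every node, |h(left) - h(right)| <= 1 (empty subtree has height -1).
Bottom-up per-node check:
  node 15: h_left=-1, h_right=-1, diff=0 [OK], height=0
  node 24: h_left=-1, h_right=-1, diff=0 [OK], height=0
  node 17: h_left=0, h_right=0, diff=0 [OK], height=1
  node 37: h_left=-1, h_right=-1, diff=0 [OK], height=0
  node 43: h_left=-1, h_right=-1, diff=0 [OK], height=0
  node 40: h_left=0, h_right=0, diff=0 [OK], height=1
  node 25: h_left=1, h_right=1, diff=0 [OK], height=2
All nodes satisfy the balance condition.
Result: Balanced


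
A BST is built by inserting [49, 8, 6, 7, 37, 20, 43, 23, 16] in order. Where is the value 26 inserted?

Starting tree (level order): [49, 8, None, 6, 37, None, 7, 20, 43, None, None, 16, 23]
Insertion path: 49 -> 8 -> 37 -> 20 -> 23
Result: insert 26 as right child of 23
Final tree (level order): [49, 8, None, 6, 37, None, 7, 20, 43, None, None, 16, 23, None, None, None, None, None, 26]


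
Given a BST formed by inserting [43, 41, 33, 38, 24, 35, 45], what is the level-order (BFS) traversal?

Tree insertion order: [43, 41, 33, 38, 24, 35, 45]
Tree (level-order array): [43, 41, 45, 33, None, None, None, 24, 38, None, None, 35]
BFS from the root, enqueuing left then right child of each popped node:
  queue [43] -> pop 43, enqueue [41, 45], visited so far: [43]
  queue [41, 45] -> pop 41, enqueue [33], visited so far: [43, 41]
  queue [45, 33] -> pop 45, enqueue [none], visited so far: [43, 41, 45]
  queue [33] -> pop 33, enqueue [24, 38], visited so far: [43, 41, 45, 33]
  queue [24, 38] -> pop 24, enqueue [none], visited so far: [43, 41, 45, 33, 24]
  queue [38] -> pop 38, enqueue [35], visited so far: [43, 41, 45, 33, 24, 38]
  queue [35] -> pop 35, enqueue [none], visited so far: [43, 41, 45, 33, 24, 38, 35]
Result: [43, 41, 45, 33, 24, 38, 35]


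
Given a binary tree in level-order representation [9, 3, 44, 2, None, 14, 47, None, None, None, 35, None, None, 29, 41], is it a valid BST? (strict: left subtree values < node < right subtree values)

Level-order array: [9, 3, 44, 2, None, 14, 47, None, None, None, 35, None, None, 29, 41]
Validate using subtree bounds (lo, hi): at each node, require lo < value < hi,
then recurse left with hi=value and right with lo=value.
Preorder trace (stopping at first violation):
  at node 9 with bounds (-inf, +inf): OK
  at node 3 with bounds (-inf, 9): OK
  at node 2 with bounds (-inf, 3): OK
  at node 44 with bounds (9, +inf): OK
  at node 14 with bounds (9, 44): OK
  at node 35 with bounds (14, 44): OK
  at node 29 with bounds (14, 35): OK
  at node 41 with bounds (35, 44): OK
  at node 47 with bounds (44, +inf): OK
No violation found at any node.
Result: Valid BST


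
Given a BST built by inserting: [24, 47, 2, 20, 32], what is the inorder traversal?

Tree insertion order: [24, 47, 2, 20, 32]
Tree (level-order array): [24, 2, 47, None, 20, 32]
Inorder traversal: [2, 20, 24, 32, 47]


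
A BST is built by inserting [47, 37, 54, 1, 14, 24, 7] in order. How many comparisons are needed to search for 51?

Search path for 51: 47 -> 54
Found: False
Comparisons: 2


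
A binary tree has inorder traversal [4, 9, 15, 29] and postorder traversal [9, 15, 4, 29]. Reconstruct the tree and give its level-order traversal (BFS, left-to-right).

Inorder:   [4, 9, 15, 29]
Postorder: [9, 15, 4, 29]
Algorithm: postorder visits root last, so walk postorder right-to-left;
each value is the root of the current inorder slice — split it at that
value, recurse on the right subtree first, then the left.
Recursive splits:
  root=29; inorder splits into left=[4, 9, 15], right=[]
  root=4; inorder splits into left=[], right=[9, 15]
  root=15; inorder splits into left=[9], right=[]
  root=9; inorder splits into left=[], right=[]
Reconstructed level-order: [29, 4, 15, 9]


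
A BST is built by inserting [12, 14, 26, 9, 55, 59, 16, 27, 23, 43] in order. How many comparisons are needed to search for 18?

Search path for 18: 12 -> 14 -> 26 -> 16 -> 23
Found: False
Comparisons: 5


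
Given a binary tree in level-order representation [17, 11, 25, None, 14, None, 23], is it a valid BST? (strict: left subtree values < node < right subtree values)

Level-order array: [17, 11, 25, None, 14, None, 23]
Validate using subtree bounds (lo, hi): at each node, require lo < value < hi,
then recurse left with hi=value and right with lo=value.
Preorder trace (stopping at first violation):
  at node 17 with bounds (-inf, +inf): OK
  at node 11 with bounds (-inf, 17): OK
  at node 14 with bounds (11, 17): OK
  at node 25 with bounds (17, +inf): OK
  at node 23 with bounds (25, +inf): VIOLATION
Node 23 violates its bound: not (25 < 23 < +inf).
Result: Not a valid BST


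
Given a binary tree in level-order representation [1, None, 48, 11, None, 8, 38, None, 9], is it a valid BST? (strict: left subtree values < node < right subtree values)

Level-order array: [1, None, 48, 11, None, 8, 38, None, 9]
Validate using subtree bounds (lo, hi): at each node, require lo < value < hi,
then recurse left with hi=value and right with lo=value.
Preorder trace (stopping at first violation):
  at node 1 with bounds (-inf, +inf): OK
  at node 48 with bounds (1, +inf): OK
  at node 11 with bounds (1, 48): OK
  at node 8 with bounds (1, 11): OK
  at node 9 with bounds (8, 11): OK
  at node 38 with bounds (11, 48): OK
No violation found at any node.
Result: Valid BST


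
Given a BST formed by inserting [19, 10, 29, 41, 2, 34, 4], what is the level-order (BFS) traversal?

Tree insertion order: [19, 10, 29, 41, 2, 34, 4]
Tree (level-order array): [19, 10, 29, 2, None, None, 41, None, 4, 34]
BFS from the root, enqueuing left then right child of each popped node:
  queue [19] -> pop 19, enqueue [10, 29], visited so far: [19]
  queue [10, 29] -> pop 10, enqueue [2], visited so far: [19, 10]
  queue [29, 2] -> pop 29, enqueue [41], visited so far: [19, 10, 29]
  queue [2, 41] -> pop 2, enqueue [4], visited so far: [19, 10, 29, 2]
  queue [41, 4] -> pop 41, enqueue [34], visited so far: [19, 10, 29, 2, 41]
  queue [4, 34] -> pop 4, enqueue [none], visited so far: [19, 10, 29, 2, 41, 4]
  queue [34] -> pop 34, enqueue [none], visited so far: [19, 10, 29, 2, 41, 4, 34]
Result: [19, 10, 29, 2, 41, 4, 34]


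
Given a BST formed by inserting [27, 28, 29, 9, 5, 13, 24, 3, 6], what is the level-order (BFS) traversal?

Tree insertion order: [27, 28, 29, 9, 5, 13, 24, 3, 6]
Tree (level-order array): [27, 9, 28, 5, 13, None, 29, 3, 6, None, 24]
BFS from the root, enqueuing left then right child of each popped node:
  queue [27] -> pop 27, enqueue [9, 28], visited so far: [27]
  queue [9, 28] -> pop 9, enqueue [5, 13], visited so far: [27, 9]
  queue [28, 5, 13] -> pop 28, enqueue [29], visited so far: [27, 9, 28]
  queue [5, 13, 29] -> pop 5, enqueue [3, 6], visited so far: [27, 9, 28, 5]
  queue [13, 29, 3, 6] -> pop 13, enqueue [24], visited so far: [27, 9, 28, 5, 13]
  queue [29, 3, 6, 24] -> pop 29, enqueue [none], visited so far: [27, 9, 28, 5, 13, 29]
  queue [3, 6, 24] -> pop 3, enqueue [none], visited so far: [27, 9, 28, 5, 13, 29, 3]
  queue [6, 24] -> pop 6, enqueue [none], visited so far: [27, 9, 28, 5, 13, 29, 3, 6]
  queue [24] -> pop 24, enqueue [none], visited so far: [27, 9, 28, 5, 13, 29, 3, 6, 24]
Result: [27, 9, 28, 5, 13, 29, 3, 6, 24]


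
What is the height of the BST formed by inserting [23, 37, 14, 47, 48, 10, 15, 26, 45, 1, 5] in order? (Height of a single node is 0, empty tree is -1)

Insertion order: [23, 37, 14, 47, 48, 10, 15, 26, 45, 1, 5]
Tree (level-order array): [23, 14, 37, 10, 15, 26, 47, 1, None, None, None, None, None, 45, 48, None, 5]
Compute height bottom-up (empty subtree = -1):
  height(5) = 1 + max(-1, -1) = 0
  height(1) = 1 + max(-1, 0) = 1
  height(10) = 1 + max(1, -1) = 2
  height(15) = 1 + max(-1, -1) = 0
  height(14) = 1 + max(2, 0) = 3
  height(26) = 1 + max(-1, -1) = 0
  height(45) = 1 + max(-1, -1) = 0
  height(48) = 1 + max(-1, -1) = 0
  height(47) = 1 + max(0, 0) = 1
  height(37) = 1 + max(0, 1) = 2
  height(23) = 1 + max(3, 2) = 4
Height = 4


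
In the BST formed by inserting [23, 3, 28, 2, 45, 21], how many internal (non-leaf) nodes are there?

Tree built from: [23, 3, 28, 2, 45, 21]
Tree (level-order array): [23, 3, 28, 2, 21, None, 45]
Rule: An internal node has at least one child.
Per-node child counts:
  node 23: 2 child(ren)
  node 3: 2 child(ren)
  node 2: 0 child(ren)
  node 21: 0 child(ren)
  node 28: 1 child(ren)
  node 45: 0 child(ren)
Matching nodes: [23, 3, 28]
Count of internal (non-leaf) nodes: 3


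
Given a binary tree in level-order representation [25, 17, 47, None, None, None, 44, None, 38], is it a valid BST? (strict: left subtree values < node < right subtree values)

Level-order array: [25, 17, 47, None, None, None, 44, None, 38]
Validate using subtree bounds (lo, hi): at each node, require lo < value < hi,
then recurse left with hi=value and right with lo=value.
Preorder trace (stopping at first violation):
  at node 25 with bounds (-inf, +inf): OK
  at node 17 with bounds (-inf, 25): OK
  at node 47 with bounds (25, +inf): OK
  at node 44 with bounds (47, +inf): VIOLATION
Node 44 violates its bound: not (47 < 44 < +inf).
Result: Not a valid BST


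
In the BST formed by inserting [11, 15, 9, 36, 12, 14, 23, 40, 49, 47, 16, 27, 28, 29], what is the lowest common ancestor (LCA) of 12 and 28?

Tree insertion order: [11, 15, 9, 36, 12, 14, 23, 40, 49, 47, 16, 27, 28, 29]
Tree (level-order array): [11, 9, 15, None, None, 12, 36, None, 14, 23, 40, None, None, 16, 27, None, 49, None, None, None, 28, 47, None, None, 29]
In a BST, the LCA of p=12, q=28 is the first node v on the
root-to-leaf path with p <= v <= q (go left if both < v, right if both > v).
Walk from root:
  at 11: both 12 and 28 > 11, go right
  at 15: 12 <= 15 <= 28, this is the LCA
LCA = 15


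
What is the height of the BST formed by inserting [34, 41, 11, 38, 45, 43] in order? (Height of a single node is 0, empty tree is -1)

Insertion order: [34, 41, 11, 38, 45, 43]
Tree (level-order array): [34, 11, 41, None, None, 38, 45, None, None, 43]
Compute height bottom-up (empty subtree = -1):
  height(11) = 1 + max(-1, -1) = 0
  height(38) = 1 + max(-1, -1) = 0
  height(43) = 1 + max(-1, -1) = 0
  height(45) = 1 + max(0, -1) = 1
  height(41) = 1 + max(0, 1) = 2
  height(34) = 1 + max(0, 2) = 3
Height = 3


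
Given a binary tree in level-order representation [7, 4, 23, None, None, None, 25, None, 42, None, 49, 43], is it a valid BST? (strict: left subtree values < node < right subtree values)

Level-order array: [7, 4, 23, None, None, None, 25, None, 42, None, 49, 43]
Validate using subtree bounds (lo, hi): at each node, require lo < value < hi,
then recurse left with hi=value and right with lo=value.
Preorder trace (stopping at first violation):
  at node 7 with bounds (-inf, +inf): OK
  at node 4 with bounds (-inf, 7): OK
  at node 23 with bounds (7, +inf): OK
  at node 25 with bounds (23, +inf): OK
  at node 42 with bounds (25, +inf): OK
  at node 49 with bounds (42, +inf): OK
  at node 43 with bounds (42, 49): OK
No violation found at any node.
Result: Valid BST


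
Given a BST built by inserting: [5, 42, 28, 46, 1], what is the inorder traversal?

Tree insertion order: [5, 42, 28, 46, 1]
Tree (level-order array): [5, 1, 42, None, None, 28, 46]
Inorder traversal: [1, 5, 28, 42, 46]


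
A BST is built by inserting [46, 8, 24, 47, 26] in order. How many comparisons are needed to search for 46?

Search path for 46: 46
Found: True
Comparisons: 1


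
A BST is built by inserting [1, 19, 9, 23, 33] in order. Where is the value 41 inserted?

Starting tree (level order): [1, None, 19, 9, 23, None, None, None, 33]
Insertion path: 1 -> 19 -> 23 -> 33
Result: insert 41 as right child of 33
Final tree (level order): [1, None, 19, 9, 23, None, None, None, 33, None, 41]


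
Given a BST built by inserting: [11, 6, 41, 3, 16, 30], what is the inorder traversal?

Tree insertion order: [11, 6, 41, 3, 16, 30]
Tree (level-order array): [11, 6, 41, 3, None, 16, None, None, None, None, 30]
Inorder traversal: [3, 6, 11, 16, 30, 41]


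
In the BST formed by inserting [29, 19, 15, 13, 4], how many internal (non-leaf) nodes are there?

Tree built from: [29, 19, 15, 13, 4]
Tree (level-order array): [29, 19, None, 15, None, 13, None, 4]
Rule: An internal node has at least one child.
Per-node child counts:
  node 29: 1 child(ren)
  node 19: 1 child(ren)
  node 15: 1 child(ren)
  node 13: 1 child(ren)
  node 4: 0 child(ren)
Matching nodes: [29, 19, 15, 13]
Count of internal (non-leaf) nodes: 4


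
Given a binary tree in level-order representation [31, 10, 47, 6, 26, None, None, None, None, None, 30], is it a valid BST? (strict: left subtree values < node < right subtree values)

Level-order array: [31, 10, 47, 6, 26, None, None, None, None, None, 30]
Validate using subtree bounds (lo, hi): at each node, require lo < value < hi,
then recurse left with hi=value and right with lo=value.
Preorder trace (stopping at first violation):
  at node 31 with bounds (-inf, +inf): OK
  at node 10 with bounds (-inf, 31): OK
  at node 6 with bounds (-inf, 10): OK
  at node 26 with bounds (10, 31): OK
  at node 30 with bounds (26, 31): OK
  at node 47 with bounds (31, +inf): OK
No violation found at any node.
Result: Valid BST


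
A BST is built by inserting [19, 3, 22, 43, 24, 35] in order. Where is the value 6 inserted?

Starting tree (level order): [19, 3, 22, None, None, None, 43, 24, None, None, 35]
Insertion path: 19 -> 3
Result: insert 6 as right child of 3
Final tree (level order): [19, 3, 22, None, 6, None, 43, None, None, 24, None, None, 35]


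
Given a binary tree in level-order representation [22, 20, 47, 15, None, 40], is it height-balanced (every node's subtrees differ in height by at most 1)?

Tree (level-order array): [22, 20, 47, 15, None, 40]
Definition: a tree is height-balanced if, at every node, |h(left) - h(right)| <= 1 (empty subtree has height -1).
Bottom-up per-node check:
  node 15: h_left=-1, h_right=-1, diff=0 [OK], height=0
  node 20: h_left=0, h_right=-1, diff=1 [OK], height=1
  node 40: h_left=-1, h_right=-1, diff=0 [OK], height=0
  node 47: h_left=0, h_right=-1, diff=1 [OK], height=1
  node 22: h_left=1, h_right=1, diff=0 [OK], height=2
All nodes satisfy the balance condition.
Result: Balanced


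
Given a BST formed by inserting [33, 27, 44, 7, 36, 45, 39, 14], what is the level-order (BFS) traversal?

Tree insertion order: [33, 27, 44, 7, 36, 45, 39, 14]
Tree (level-order array): [33, 27, 44, 7, None, 36, 45, None, 14, None, 39]
BFS from the root, enqueuing left then right child of each popped node:
  queue [33] -> pop 33, enqueue [27, 44], visited so far: [33]
  queue [27, 44] -> pop 27, enqueue [7], visited so far: [33, 27]
  queue [44, 7] -> pop 44, enqueue [36, 45], visited so far: [33, 27, 44]
  queue [7, 36, 45] -> pop 7, enqueue [14], visited so far: [33, 27, 44, 7]
  queue [36, 45, 14] -> pop 36, enqueue [39], visited so far: [33, 27, 44, 7, 36]
  queue [45, 14, 39] -> pop 45, enqueue [none], visited so far: [33, 27, 44, 7, 36, 45]
  queue [14, 39] -> pop 14, enqueue [none], visited so far: [33, 27, 44, 7, 36, 45, 14]
  queue [39] -> pop 39, enqueue [none], visited so far: [33, 27, 44, 7, 36, 45, 14, 39]
Result: [33, 27, 44, 7, 36, 45, 14, 39]


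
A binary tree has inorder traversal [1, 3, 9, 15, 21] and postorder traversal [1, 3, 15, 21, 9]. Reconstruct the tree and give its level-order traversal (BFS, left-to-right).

Inorder:   [1, 3, 9, 15, 21]
Postorder: [1, 3, 15, 21, 9]
Algorithm: postorder visits root last, so walk postorder right-to-left;
each value is the root of the current inorder slice — split it at that
value, recurse on the right subtree first, then the left.
Recursive splits:
  root=9; inorder splits into left=[1, 3], right=[15, 21]
  root=21; inorder splits into left=[15], right=[]
  root=15; inorder splits into left=[], right=[]
  root=3; inorder splits into left=[1], right=[]
  root=1; inorder splits into left=[], right=[]
Reconstructed level-order: [9, 3, 21, 1, 15]


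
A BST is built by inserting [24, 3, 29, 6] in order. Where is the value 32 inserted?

Starting tree (level order): [24, 3, 29, None, 6]
Insertion path: 24 -> 29
Result: insert 32 as right child of 29
Final tree (level order): [24, 3, 29, None, 6, None, 32]


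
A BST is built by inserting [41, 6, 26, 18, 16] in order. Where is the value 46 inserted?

Starting tree (level order): [41, 6, None, None, 26, 18, None, 16]
Insertion path: 41
Result: insert 46 as right child of 41
Final tree (level order): [41, 6, 46, None, 26, None, None, 18, None, 16]


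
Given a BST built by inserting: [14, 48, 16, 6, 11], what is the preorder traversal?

Tree insertion order: [14, 48, 16, 6, 11]
Tree (level-order array): [14, 6, 48, None, 11, 16]
Preorder traversal: [14, 6, 11, 48, 16]


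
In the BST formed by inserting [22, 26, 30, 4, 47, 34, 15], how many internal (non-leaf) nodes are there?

Tree built from: [22, 26, 30, 4, 47, 34, 15]
Tree (level-order array): [22, 4, 26, None, 15, None, 30, None, None, None, 47, 34]
Rule: An internal node has at least one child.
Per-node child counts:
  node 22: 2 child(ren)
  node 4: 1 child(ren)
  node 15: 0 child(ren)
  node 26: 1 child(ren)
  node 30: 1 child(ren)
  node 47: 1 child(ren)
  node 34: 0 child(ren)
Matching nodes: [22, 4, 26, 30, 47]
Count of internal (non-leaf) nodes: 5


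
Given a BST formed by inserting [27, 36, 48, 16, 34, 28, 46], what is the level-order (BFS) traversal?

Tree insertion order: [27, 36, 48, 16, 34, 28, 46]
Tree (level-order array): [27, 16, 36, None, None, 34, 48, 28, None, 46]
BFS from the root, enqueuing left then right child of each popped node:
  queue [27] -> pop 27, enqueue [16, 36], visited so far: [27]
  queue [16, 36] -> pop 16, enqueue [none], visited so far: [27, 16]
  queue [36] -> pop 36, enqueue [34, 48], visited so far: [27, 16, 36]
  queue [34, 48] -> pop 34, enqueue [28], visited so far: [27, 16, 36, 34]
  queue [48, 28] -> pop 48, enqueue [46], visited so far: [27, 16, 36, 34, 48]
  queue [28, 46] -> pop 28, enqueue [none], visited so far: [27, 16, 36, 34, 48, 28]
  queue [46] -> pop 46, enqueue [none], visited so far: [27, 16, 36, 34, 48, 28, 46]
Result: [27, 16, 36, 34, 48, 28, 46]


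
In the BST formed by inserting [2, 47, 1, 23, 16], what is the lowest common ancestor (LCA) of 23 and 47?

Tree insertion order: [2, 47, 1, 23, 16]
Tree (level-order array): [2, 1, 47, None, None, 23, None, 16]
In a BST, the LCA of p=23, q=47 is the first node v on the
root-to-leaf path with p <= v <= q (go left if both < v, right if both > v).
Walk from root:
  at 2: both 23 and 47 > 2, go right
  at 47: 23 <= 47 <= 47, this is the LCA
LCA = 47


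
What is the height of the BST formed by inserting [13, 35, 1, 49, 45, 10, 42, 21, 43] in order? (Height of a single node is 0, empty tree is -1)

Insertion order: [13, 35, 1, 49, 45, 10, 42, 21, 43]
Tree (level-order array): [13, 1, 35, None, 10, 21, 49, None, None, None, None, 45, None, 42, None, None, 43]
Compute height bottom-up (empty subtree = -1):
  height(10) = 1 + max(-1, -1) = 0
  height(1) = 1 + max(-1, 0) = 1
  height(21) = 1 + max(-1, -1) = 0
  height(43) = 1 + max(-1, -1) = 0
  height(42) = 1 + max(-1, 0) = 1
  height(45) = 1 + max(1, -1) = 2
  height(49) = 1 + max(2, -1) = 3
  height(35) = 1 + max(0, 3) = 4
  height(13) = 1 + max(1, 4) = 5
Height = 5


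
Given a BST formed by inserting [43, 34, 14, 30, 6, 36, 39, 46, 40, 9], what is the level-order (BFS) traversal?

Tree insertion order: [43, 34, 14, 30, 6, 36, 39, 46, 40, 9]
Tree (level-order array): [43, 34, 46, 14, 36, None, None, 6, 30, None, 39, None, 9, None, None, None, 40]
BFS from the root, enqueuing left then right child of each popped node:
  queue [43] -> pop 43, enqueue [34, 46], visited so far: [43]
  queue [34, 46] -> pop 34, enqueue [14, 36], visited so far: [43, 34]
  queue [46, 14, 36] -> pop 46, enqueue [none], visited so far: [43, 34, 46]
  queue [14, 36] -> pop 14, enqueue [6, 30], visited so far: [43, 34, 46, 14]
  queue [36, 6, 30] -> pop 36, enqueue [39], visited so far: [43, 34, 46, 14, 36]
  queue [6, 30, 39] -> pop 6, enqueue [9], visited so far: [43, 34, 46, 14, 36, 6]
  queue [30, 39, 9] -> pop 30, enqueue [none], visited so far: [43, 34, 46, 14, 36, 6, 30]
  queue [39, 9] -> pop 39, enqueue [40], visited so far: [43, 34, 46, 14, 36, 6, 30, 39]
  queue [9, 40] -> pop 9, enqueue [none], visited so far: [43, 34, 46, 14, 36, 6, 30, 39, 9]
  queue [40] -> pop 40, enqueue [none], visited so far: [43, 34, 46, 14, 36, 6, 30, 39, 9, 40]
Result: [43, 34, 46, 14, 36, 6, 30, 39, 9, 40]


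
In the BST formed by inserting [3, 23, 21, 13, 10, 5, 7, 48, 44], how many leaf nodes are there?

Tree built from: [3, 23, 21, 13, 10, 5, 7, 48, 44]
Tree (level-order array): [3, None, 23, 21, 48, 13, None, 44, None, 10, None, None, None, 5, None, None, 7]
Rule: A leaf has 0 children.
Per-node child counts:
  node 3: 1 child(ren)
  node 23: 2 child(ren)
  node 21: 1 child(ren)
  node 13: 1 child(ren)
  node 10: 1 child(ren)
  node 5: 1 child(ren)
  node 7: 0 child(ren)
  node 48: 1 child(ren)
  node 44: 0 child(ren)
Matching nodes: [7, 44]
Count of leaf nodes: 2


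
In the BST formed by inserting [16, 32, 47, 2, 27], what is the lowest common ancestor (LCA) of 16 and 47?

Tree insertion order: [16, 32, 47, 2, 27]
Tree (level-order array): [16, 2, 32, None, None, 27, 47]
In a BST, the LCA of p=16, q=47 is the first node v on the
root-to-leaf path with p <= v <= q (go left if both < v, right if both > v).
Walk from root:
  at 16: 16 <= 16 <= 47, this is the LCA
LCA = 16


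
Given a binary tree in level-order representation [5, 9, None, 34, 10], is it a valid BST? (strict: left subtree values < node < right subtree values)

Level-order array: [5, 9, None, 34, 10]
Validate using subtree bounds (lo, hi): at each node, require lo < value < hi,
then recurse left with hi=value and right with lo=value.
Preorder trace (stopping at first violation):
  at node 5 with bounds (-inf, +inf): OK
  at node 9 with bounds (-inf, 5): VIOLATION
Node 9 violates its bound: not (-inf < 9 < 5).
Result: Not a valid BST


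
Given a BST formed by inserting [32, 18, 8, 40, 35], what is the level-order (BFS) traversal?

Tree insertion order: [32, 18, 8, 40, 35]
Tree (level-order array): [32, 18, 40, 8, None, 35]
BFS from the root, enqueuing left then right child of each popped node:
  queue [32] -> pop 32, enqueue [18, 40], visited so far: [32]
  queue [18, 40] -> pop 18, enqueue [8], visited so far: [32, 18]
  queue [40, 8] -> pop 40, enqueue [35], visited so far: [32, 18, 40]
  queue [8, 35] -> pop 8, enqueue [none], visited so far: [32, 18, 40, 8]
  queue [35] -> pop 35, enqueue [none], visited so far: [32, 18, 40, 8, 35]
Result: [32, 18, 40, 8, 35]


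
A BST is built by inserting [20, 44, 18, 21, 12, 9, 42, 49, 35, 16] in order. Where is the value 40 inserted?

Starting tree (level order): [20, 18, 44, 12, None, 21, 49, 9, 16, None, 42, None, None, None, None, None, None, 35]
Insertion path: 20 -> 44 -> 21 -> 42 -> 35
Result: insert 40 as right child of 35
Final tree (level order): [20, 18, 44, 12, None, 21, 49, 9, 16, None, 42, None, None, None, None, None, None, 35, None, None, 40]


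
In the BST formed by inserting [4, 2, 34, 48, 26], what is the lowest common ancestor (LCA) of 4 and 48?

Tree insertion order: [4, 2, 34, 48, 26]
Tree (level-order array): [4, 2, 34, None, None, 26, 48]
In a BST, the LCA of p=4, q=48 is the first node v on the
root-to-leaf path with p <= v <= q (go left if both < v, right if both > v).
Walk from root:
  at 4: 4 <= 4 <= 48, this is the LCA
LCA = 4


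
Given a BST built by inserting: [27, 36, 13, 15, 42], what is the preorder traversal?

Tree insertion order: [27, 36, 13, 15, 42]
Tree (level-order array): [27, 13, 36, None, 15, None, 42]
Preorder traversal: [27, 13, 15, 36, 42]


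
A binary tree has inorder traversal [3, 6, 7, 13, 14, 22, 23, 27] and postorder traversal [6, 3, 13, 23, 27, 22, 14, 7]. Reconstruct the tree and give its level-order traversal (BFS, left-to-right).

Inorder:   [3, 6, 7, 13, 14, 22, 23, 27]
Postorder: [6, 3, 13, 23, 27, 22, 14, 7]
Algorithm: postorder visits root last, so walk postorder right-to-left;
each value is the root of the current inorder slice — split it at that
value, recurse on the right subtree first, then the left.
Recursive splits:
  root=7; inorder splits into left=[3, 6], right=[13, 14, 22, 23, 27]
  root=14; inorder splits into left=[13], right=[22, 23, 27]
  root=22; inorder splits into left=[], right=[23, 27]
  root=27; inorder splits into left=[23], right=[]
  root=23; inorder splits into left=[], right=[]
  root=13; inorder splits into left=[], right=[]
  root=3; inorder splits into left=[], right=[6]
  root=6; inorder splits into left=[], right=[]
Reconstructed level-order: [7, 3, 14, 6, 13, 22, 27, 23]


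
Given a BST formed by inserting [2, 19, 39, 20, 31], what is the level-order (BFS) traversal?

Tree insertion order: [2, 19, 39, 20, 31]
Tree (level-order array): [2, None, 19, None, 39, 20, None, None, 31]
BFS from the root, enqueuing left then right child of each popped node:
  queue [2] -> pop 2, enqueue [19], visited so far: [2]
  queue [19] -> pop 19, enqueue [39], visited so far: [2, 19]
  queue [39] -> pop 39, enqueue [20], visited so far: [2, 19, 39]
  queue [20] -> pop 20, enqueue [31], visited so far: [2, 19, 39, 20]
  queue [31] -> pop 31, enqueue [none], visited so far: [2, 19, 39, 20, 31]
Result: [2, 19, 39, 20, 31]


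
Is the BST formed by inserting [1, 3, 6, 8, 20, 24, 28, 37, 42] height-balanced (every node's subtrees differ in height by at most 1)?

Tree (level-order array): [1, None, 3, None, 6, None, 8, None, 20, None, 24, None, 28, None, 37, None, 42]
Definition: a tree is height-balanced if, at every node, |h(left) - h(right)| <= 1 (empty subtree has height -1).
Bottom-up per-node check:
  node 42: h_left=-1, h_right=-1, diff=0 [OK], height=0
  node 37: h_left=-1, h_right=0, diff=1 [OK], height=1
  node 28: h_left=-1, h_right=1, diff=2 [FAIL (|-1-1|=2 > 1)], height=2
  node 24: h_left=-1, h_right=2, diff=3 [FAIL (|-1-2|=3 > 1)], height=3
  node 20: h_left=-1, h_right=3, diff=4 [FAIL (|-1-3|=4 > 1)], height=4
  node 8: h_left=-1, h_right=4, diff=5 [FAIL (|-1-4|=5 > 1)], height=5
  node 6: h_left=-1, h_right=5, diff=6 [FAIL (|-1-5|=6 > 1)], height=6
  node 3: h_left=-1, h_right=6, diff=7 [FAIL (|-1-6|=7 > 1)], height=7
  node 1: h_left=-1, h_right=7, diff=8 [FAIL (|-1-7|=8 > 1)], height=8
Node 28 violates the condition: |-1 - 1| = 2 > 1.
Result: Not balanced


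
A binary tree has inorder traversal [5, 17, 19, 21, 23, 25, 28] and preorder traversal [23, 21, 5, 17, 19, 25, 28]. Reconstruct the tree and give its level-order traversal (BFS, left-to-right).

Inorder:  [5, 17, 19, 21, 23, 25, 28]
Preorder: [23, 21, 5, 17, 19, 25, 28]
Algorithm: preorder visits root first, so consume preorder in order;
for each root, split the current inorder slice at that value into
left-subtree inorder and right-subtree inorder, then recurse.
Recursive splits:
  root=23; inorder splits into left=[5, 17, 19, 21], right=[25, 28]
  root=21; inorder splits into left=[5, 17, 19], right=[]
  root=5; inorder splits into left=[], right=[17, 19]
  root=17; inorder splits into left=[], right=[19]
  root=19; inorder splits into left=[], right=[]
  root=25; inorder splits into left=[], right=[28]
  root=28; inorder splits into left=[], right=[]
Reconstructed level-order: [23, 21, 25, 5, 28, 17, 19]


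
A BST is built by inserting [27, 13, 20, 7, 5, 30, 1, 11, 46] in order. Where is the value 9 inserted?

Starting tree (level order): [27, 13, 30, 7, 20, None, 46, 5, 11, None, None, None, None, 1]
Insertion path: 27 -> 13 -> 7 -> 11
Result: insert 9 as left child of 11
Final tree (level order): [27, 13, 30, 7, 20, None, 46, 5, 11, None, None, None, None, 1, None, 9]


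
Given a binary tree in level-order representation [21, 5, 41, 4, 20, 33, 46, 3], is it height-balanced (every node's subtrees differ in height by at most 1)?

Tree (level-order array): [21, 5, 41, 4, 20, 33, 46, 3]
Definition: a tree is height-balanced if, at every node, |h(left) - h(right)| <= 1 (empty subtree has height -1).
Bottom-up per-node check:
  node 3: h_left=-1, h_right=-1, diff=0 [OK], height=0
  node 4: h_left=0, h_right=-1, diff=1 [OK], height=1
  node 20: h_left=-1, h_right=-1, diff=0 [OK], height=0
  node 5: h_left=1, h_right=0, diff=1 [OK], height=2
  node 33: h_left=-1, h_right=-1, diff=0 [OK], height=0
  node 46: h_left=-1, h_right=-1, diff=0 [OK], height=0
  node 41: h_left=0, h_right=0, diff=0 [OK], height=1
  node 21: h_left=2, h_right=1, diff=1 [OK], height=3
All nodes satisfy the balance condition.
Result: Balanced


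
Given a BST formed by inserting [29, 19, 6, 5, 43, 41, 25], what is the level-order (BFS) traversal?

Tree insertion order: [29, 19, 6, 5, 43, 41, 25]
Tree (level-order array): [29, 19, 43, 6, 25, 41, None, 5]
BFS from the root, enqueuing left then right child of each popped node:
  queue [29] -> pop 29, enqueue [19, 43], visited so far: [29]
  queue [19, 43] -> pop 19, enqueue [6, 25], visited so far: [29, 19]
  queue [43, 6, 25] -> pop 43, enqueue [41], visited so far: [29, 19, 43]
  queue [6, 25, 41] -> pop 6, enqueue [5], visited so far: [29, 19, 43, 6]
  queue [25, 41, 5] -> pop 25, enqueue [none], visited so far: [29, 19, 43, 6, 25]
  queue [41, 5] -> pop 41, enqueue [none], visited so far: [29, 19, 43, 6, 25, 41]
  queue [5] -> pop 5, enqueue [none], visited so far: [29, 19, 43, 6, 25, 41, 5]
Result: [29, 19, 43, 6, 25, 41, 5]


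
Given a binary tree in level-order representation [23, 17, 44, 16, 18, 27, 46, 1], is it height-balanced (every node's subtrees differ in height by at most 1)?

Tree (level-order array): [23, 17, 44, 16, 18, 27, 46, 1]
Definition: a tree is height-balanced if, at every node, |h(left) - h(right)| <= 1 (empty subtree has height -1).
Bottom-up per-node check:
  node 1: h_left=-1, h_right=-1, diff=0 [OK], height=0
  node 16: h_left=0, h_right=-1, diff=1 [OK], height=1
  node 18: h_left=-1, h_right=-1, diff=0 [OK], height=0
  node 17: h_left=1, h_right=0, diff=1 [OK], height=2
  node 27: h_left=-1, h_right=-1, diff=0 [OK], height=0
  node 46: h_left=-1, h_right=-1, diff=0 [OK], height=0
  node 44: h_left=0, h_right=0, diff=0 [OK], height=1
  node 23: h_left=2, h_right=1, diff=1 [OK], height=3
All nodes satisfy the balance condition.
Result: Balanced


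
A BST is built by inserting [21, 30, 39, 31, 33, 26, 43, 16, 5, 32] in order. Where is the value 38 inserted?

Starting tree (level order): [21, 16, 30, 5, None, 26, 39, None, None, None, None, 31, 43, None, 33, None, None, 32]
Insertion path: 21 -> 30 -> 39 -> 31 -> 33
Result: insert 38 as right child of 33
Final tree (level order): [21, 16, 30, 5, None, 26, 39, None, None, None, None, 31, 43, None, 33, None, None, 32, 38]


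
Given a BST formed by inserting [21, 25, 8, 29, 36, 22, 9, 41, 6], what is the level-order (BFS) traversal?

Tree insertion order: [21, 25, 8, 29, 36, 22, 9, 41, 6]
Tree (level-order array): [21, 8, 25, 6, 9, 22, 29, None, None, None, None, None, None, None, 36, None, 41]
BFS from the root, enqueuing left then right child of each popped node:
  queue [21] -> pop 21, enqueue [8, 25], visited so far: [21]
  queue [8, 25] -> pop 8, enqueue [6, 9], visited so far: [21, 8]
  queue [25, 6, 9] -> pop 25, enqueue [22, 29], visited so far: [21, 8, 25]
  queue [6, 9, 22, 29] -> pop 6, enqueue [none], visited so far: [21, 8, 25, 6]
  queue [9, 22, 29] -> pop 9, enqueue [none], visited so far: [21, 8, 25, 6, 9]
  queue [22, 29] -> pop 22, enqueue [none], visited so far: [21, 8, 25, 6, 9, 22]
  queue [29] -> pop 29, enqueue [36], visited so far: [21, 8, 25, 6, 9, 22, 29]
  queue [36] -> pop 36, enqueue [41], visited so far: [21, 8, 25, 6, 9, 22, 29, 36]
  queue [41] -> pop 41, enqueue [none], visited so far: [21, 8, 25, 6, 9, 22, 29, 36, 41]
Result: [21, 8, 25, 6, 9, 22, 29, 36, 41]


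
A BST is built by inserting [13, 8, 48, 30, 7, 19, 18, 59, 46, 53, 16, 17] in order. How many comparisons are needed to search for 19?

Search path for 19: 13 -> 48 -> 30 -> 19
Found: True
Comparisons: 4


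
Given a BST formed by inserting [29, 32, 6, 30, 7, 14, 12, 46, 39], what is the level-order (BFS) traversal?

Tree insertion order: [29, 32, 6, 30, 7, 14, 12, 46, 39]
Tree (level-order array): [29, 6, 32, None, 7, 30, 46, None, 14, None, None, 39, None, 12]
BFS from the root, enqueuing left then right child of each popped node:
  queue [29] -> pop 29, enqueue [6, 32], visited so far: [29]
  queue [6, 32] -> pop 6, enqueue [7], visited so far: [29, 6]
  queue [32, 7] -> pop 32, enqueue [30, 46], visited so far: [29, 6, 32]
  queue [7, 30, 46] -> pop 7, enqueue [14], visited so far: [29, 6, 32, 7]
  queue [30, 46, 14] -> pop 30, enqueue [none], visited so far: [29, 6, 32, 7, 30]
  queue [46, 14] -> pop 46, enqueue [39], visited so far: [29, 6, 32, 7, 30, 46]
  queue [14, 39] -> pop 14, enqueue [12], visited so far: [29, 6, 32, 7, 30, 46, 14]
  queue [39, 12] -> pop 39, enqueue [none], visited so far: [29, 6, 32, 7, 30, 46, 14, 39]
  queue [12] -> pop 12, enqueue [none], visited so far: [29, 6, 32, 7, 30, 46, 14, 39, 12]
Result: [29, 6, 32, 7, 30, 46, 14, 39, 12]


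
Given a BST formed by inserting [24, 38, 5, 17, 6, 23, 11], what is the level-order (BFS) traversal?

Tree insertion order: [24, 38, 5, 17, 6, 23, 11]
Tree (level-order array): [24, 5, 38, None, 17, None, None, 6, 23, None, 11]
BFS from the root, enqueuing left then right child of each popped node:
  queue [24] -> pop 24, enqueue [5, 38], visited so far: [24]
  queue [5, 38] -> pop 5, enqueue [17], visited so far: [24, 5]
  queue [38, 17] -> pop 38, enqueue [none], visited so far: [24, 5, 38]
  queue [17] -> pop 17, enqueue [6, 23], visited so far: [24, 5, 38, 17]
  queue [6, 23] -> pop 6, enqueue [11], visited so far: [24, 5, 38, 17, 6]
  queue [23, 11] -> pop 23, enqueue [none], visited so far: [24, 5, 38, 17, 6, 23]
  queue [11] -> pop 11, enqueue [none], visited so far: [24, 5, 38, 17, 6, 23, 11]
Result: [24, 5, 38, 17, 6, 23, 11]


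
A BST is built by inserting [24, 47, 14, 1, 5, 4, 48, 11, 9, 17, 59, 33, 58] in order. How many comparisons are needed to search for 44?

Search path for 44: 24 -> 47 -> 33
Found: False
Comparisons: 3


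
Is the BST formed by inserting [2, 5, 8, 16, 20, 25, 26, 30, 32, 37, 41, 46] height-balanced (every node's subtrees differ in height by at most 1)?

Tree (level-order array): [2, None, 5, None, 8, None, 16, None, 20, None, 25, None, 26, None, 30, None, 32, None, 37, None, 41, None, 46]
Definition: a tree is height-balanced if, at every node, |h(left) - h(right)| <= 1 (empty subtree has height -1).
Bottom-up per-node check:
  node 46: h_left=-1, h_right=-1, diff=0 [OK], height=0
  node 41: h_left=-1, h_right=0, diff=1 [OK], height=1
  node 37: h_left=-1, h_right=1, diff=2 [FAIL (|-1-1|=2 > 1)], height=2
  node 32: h_left=-1, h_right=2, diff=3 [FAIL (|-1-2|=3 > 1)], height=3
  node 30: h_left=-1, h_right=3, diff=4 [FAIL (|-1-3|=4 > 1)], height=4
  node 26: h_left=-1, h_right=4, diff=5 [FAIL (|-1-4|=5 > 1)], height=5
  node 25: h_left=-1, h_right=5, diff=6 [FAIL (|-1-5|=6 > 1)], height=6
  node 20: h_left=-1, h_right=6, diff=7 [FAIL (|-1-6|=7 > 1)], height=7
  node 16: h_left=-1, h_right=7, diff=8 [FAIL (|-1-7|=8 > 1)], height=8
  node 8: h_left=-1, h_right=8, diff=9 [FAIL (|-1-8|=9 > 1)], height=9
  node 5: h_left=-1, h_right=9, diff=10 [FAIL (|-1-9|=10 > 1)], height=10
  node 2: h_left=-1, h_right=10, diff=11 [FAIL (|-1-10|=11 > 1)], height=11
Node 37 violates the condition: |-1 - 1| = 2 > 1.
Result: Not balanced


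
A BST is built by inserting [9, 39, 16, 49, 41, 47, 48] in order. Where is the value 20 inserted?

Starting tree (level order): [9, None, 39, 16, 49, None, None, 41, None, None, 47, None, 48]
Insertion path: 9 -> 39 -> 16
Result: insert 20 as right child of 16
Final tree (level order): [9, None, 39, 16, 49, None, 20, 41, None, None, None, None, 47, None, 48]


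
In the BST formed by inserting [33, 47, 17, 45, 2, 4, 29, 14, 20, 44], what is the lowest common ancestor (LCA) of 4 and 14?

Tree insertion order: [33, 47, 17, 45, 2, 4, 29, 14, 20, 44]
Tree (level-order array): [33, 17, 47, 2, 29, 45, None, None, 4, 20, None, 44, None, None, 14]
In a BST, the LCA of p=4, q=14 is the first node v on the
root-to-leaf path with p <= v <= q (go left if both < v, right if both > v).
Walk from root:
  at 33: both 4 and 14 < 33, go left
  at 17: both 4 and 14 < 17, go left
  at 2: both 4 and 14 > 2, go right
  at 4: 4 <= 4 <= 14, this is the LCA
LCA = 4


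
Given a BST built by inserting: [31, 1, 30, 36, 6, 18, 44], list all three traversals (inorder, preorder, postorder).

Tree insertion order: [31, 1, 30, 36, 6, 18, 44]
Tree (level-order array): [31, 1, 36, None, 30, None, 44, 6, None, None, None, None, 18]
Inorder (L, root, R): [1, 6, 18, 30, 31, 36, 44]
Preorder (root, L, R): [31, 1, 30, 6, 18, 36, 44]
Postorder (L, R, root): [18, 6, 30, 1, 44, 36, 31]


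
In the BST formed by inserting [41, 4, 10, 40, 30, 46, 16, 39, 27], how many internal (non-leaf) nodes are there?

Tree built from: [41, 4, 10, 40, 30, 46, 16, 39, 27]
Tree (level-order array): [41, 4, 46, None, 10, None, None, None, 40, 30, None, 16, 39, None, 27]
Rule: An internal node has at least one child.
Per-node child counts:
  node 41: 2 child(ren)
  node 4: 1 child(ren)
  node 10: 1 child(ren)
  node 40: 1 child(ren)
  node 30: 2 child(ren)
  node 16: 1 child(ren)
  node 27: 0 child(ren)
  node 39: 0 child(ren)
  node 46: 0 child(ren)
Matching nodes: [41, 4, 10, 40, 30, 16]
Count of internal (non-leaf) nodes: 6


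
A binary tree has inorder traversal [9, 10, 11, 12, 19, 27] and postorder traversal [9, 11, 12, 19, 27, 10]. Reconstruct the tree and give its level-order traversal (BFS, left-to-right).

Inorder:   [9, 10, 11, 12, 19, 27]
Postorder: [9, 11, 12, 19, 27, 10]
Algorithm: postorder visits root last, so walk postorder right-to-left;
each value is the root of the current inorder slice — split it at that
value, recurse on the right subtree first, then the left.
Recursive splits:
  root=10; inorder splits into left=[9], right=[11, 12, 19, 27]
  root=27; inorder splits into left=[11, 12, 19], right=[]
  root=19; inorder splits into left=[11, 12], right=[]
  root=12; inorder splits into left=[11], right=[]
  root=11; inorder splits into left=[], right=[]
  root=9; inorder splits into left=[], right=[]
Reconstructed level-order: [10, 9, 27, 19, 12, 11]


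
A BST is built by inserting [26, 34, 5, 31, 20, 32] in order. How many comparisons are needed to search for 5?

Search path for 5: 26 -> 5
Found: True
Comparisons: 2


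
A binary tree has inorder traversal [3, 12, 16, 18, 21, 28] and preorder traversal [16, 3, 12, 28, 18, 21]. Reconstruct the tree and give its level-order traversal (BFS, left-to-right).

Inorder:  [3, 12, 16, 18, 21, 28]
Preorder: [16, 3, 12, 28, 18, 21]
Algorithm: preorder visits root first, so consume preorder in order;
for each root, split the current inorder slice at that value into
left-subtree inorder and right-subtree inorder, then recurse.
Recursive splits:
  root=16; inorder splits into left=[3, 12], right=[18, 21, 28]
  root=3; inorder splits into left=[], right=[12]
  root=12; inorder splits into left=[], right=[]
  root=28; inorder splits into left=[18, 21], right=[]
  root=18; inorder splits into left=[], right=[21]
  root=21; inorder splits into left=[], right=[]
Reconstructed level-order: [16, 3, 28, 12, 18, 21]


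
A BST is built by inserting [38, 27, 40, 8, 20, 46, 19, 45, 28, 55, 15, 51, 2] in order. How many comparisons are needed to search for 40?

Search path for 40: 38 -> 40
Found: True
Comparisons: 2


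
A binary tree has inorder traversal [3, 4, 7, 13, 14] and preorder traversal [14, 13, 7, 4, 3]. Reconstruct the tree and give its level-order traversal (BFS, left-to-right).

Inorder:  [3, 4, 7, 13, 14]
Preorder: [14, 13, 7, 4, 3]
Algorithm: preorder visits root first, so consume preorder in order;
for each root, split the current inorder slice at that value into
left-subtree inorder and right-subtree inorder, then recurse.
Recursive splits:
  root=14; inorder splits into left=[3, 4, 7, 13], right=[]
  root=13; inorder splits into left=[3, 4, 7], right=[]
  root=7; inorder splits into left=[3, 4], right=[]
  root=4; inorder splits into left=[3], right=[]
  root=3; inorder splits into left=[], right=[]
Reconstructed level-order: [14, 13, 7, 4, 3]
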